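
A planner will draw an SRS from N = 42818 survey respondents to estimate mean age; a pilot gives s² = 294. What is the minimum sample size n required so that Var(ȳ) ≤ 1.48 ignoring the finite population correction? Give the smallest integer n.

199

Without fpc, n₀ = s²/D = 294/1.48 = 198.6486.
Rounding up, n = 199.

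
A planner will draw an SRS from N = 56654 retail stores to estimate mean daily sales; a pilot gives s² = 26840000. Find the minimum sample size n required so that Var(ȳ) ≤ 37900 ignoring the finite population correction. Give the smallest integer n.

Without fpc, n₀ = s²/D = 26840000/37900 = 708.1794.
Rounding up, n = 709.

709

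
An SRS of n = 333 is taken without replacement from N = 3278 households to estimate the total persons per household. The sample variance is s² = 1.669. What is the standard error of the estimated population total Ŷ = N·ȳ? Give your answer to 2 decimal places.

219.96

Var(Ŷ) = N²·Var(ȳ) = N²·(1 − n/N)·s²/n.
f = 333/3278 = 0.10158633; Var(ȳ) = 0.89841367·1.669/333 = 0.0045028601.
Var(Ŷ) = 3278² · 0.0045028601 = 48384.511.
SE(Ŷ) = √(48384.511) = 219.96.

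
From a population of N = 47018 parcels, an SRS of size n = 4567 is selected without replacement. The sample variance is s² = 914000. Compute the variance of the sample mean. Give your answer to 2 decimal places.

180.69

Under SRS without replacement, Var(ȳ) = (1 − f)·s²/n with f = n/N = 4567/47018 = 0.09713301.
Var(ȳ) = (1 − 0.09713301)·914000/4567 = 0.90286699·200.13138 = 180.69201.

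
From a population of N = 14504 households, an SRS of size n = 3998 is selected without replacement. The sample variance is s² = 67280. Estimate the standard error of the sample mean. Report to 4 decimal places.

Under SRS without replacement, Var(ȳ) = (1 − f)·s²/n with f = n/N = 3998/14504 = 0.27564810.
Var(ȳ) = (1 − 0.27564810)·67280/3998 = 0.72435190·16.828414 = 12.189694.
SE(ȳ) = √(12.189694) = 3.4914.

3.4914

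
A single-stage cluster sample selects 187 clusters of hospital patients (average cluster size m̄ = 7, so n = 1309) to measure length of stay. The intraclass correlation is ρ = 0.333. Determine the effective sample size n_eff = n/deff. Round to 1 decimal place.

deff = 1 + (7 − 1)·0.333 = 1 + 1.998 = 2.998.
n_eff = 1309 / 2.998 = 436.6.

436.6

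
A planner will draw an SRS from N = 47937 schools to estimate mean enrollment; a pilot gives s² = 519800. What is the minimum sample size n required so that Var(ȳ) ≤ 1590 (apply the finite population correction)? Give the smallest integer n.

Without fpc, n₀ = s²/D = 519800/1590 = 326.9182.
With fpc, (1 − n/N)·s²/n ≤ D requires n ≥ n₀/(1 + n₀/N) = 326.9182/(1 + 326.9182/47937) = 324.7038.
Rounding up, n = 325.

325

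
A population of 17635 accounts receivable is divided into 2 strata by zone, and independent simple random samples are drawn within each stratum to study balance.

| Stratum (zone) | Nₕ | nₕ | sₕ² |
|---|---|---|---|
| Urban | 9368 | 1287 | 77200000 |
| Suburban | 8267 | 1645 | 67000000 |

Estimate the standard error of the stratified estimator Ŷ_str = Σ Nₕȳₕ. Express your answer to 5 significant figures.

Var(Ŷ_str) = Σₕ Nₕ²(1 − fₕ)sₕ²/nₕ.
Urban: 9368²·(1 − 1287/9368)·77200000/1287 = 4.5409921 × 10^12.
Suburban: 8267²·(1 − 1645/8267)·67000000/1645 = 2.2296978 × 10^12.
Sum = 6.7706899 × 10^12.
SE = √(6.7706899 × 10^12) = 2.6021 × 10^6.

2.6021 × 10^6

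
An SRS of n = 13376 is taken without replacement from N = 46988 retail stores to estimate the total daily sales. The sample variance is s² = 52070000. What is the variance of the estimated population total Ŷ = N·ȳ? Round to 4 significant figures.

6.148 × 10^12

Var(Ŷ) = N²·Var(ȳ) = N²·(1 − n/N)·s²/n.
f = 13376/46988 = 0.28466843; Var(ȳ) = 0.71533157·52070000/13376 = 2784.6378.
Var(Ŷ) = 46988² · 2784.6378 = 6.1481242 × 10^12.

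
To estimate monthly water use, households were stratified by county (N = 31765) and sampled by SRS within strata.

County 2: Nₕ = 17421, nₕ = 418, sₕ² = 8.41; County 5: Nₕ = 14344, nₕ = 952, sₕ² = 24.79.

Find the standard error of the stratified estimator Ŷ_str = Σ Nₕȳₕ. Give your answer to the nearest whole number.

3311

Var(Ŷ_str) = Σₕ Nₕ²(1 − fₕ)sₕ²/nₕ.
County 2: 17421²·(1 − 418/17421)·8.41/418 = 5.959617 × 10^6.
County 5: 14344²·(1 − 952/14344)·24.79/952 = 5.0021337 × 10^6.
Sum = 1.0961751 × 10^7.
SE = √(1.0961751 × 10^7) = 3311.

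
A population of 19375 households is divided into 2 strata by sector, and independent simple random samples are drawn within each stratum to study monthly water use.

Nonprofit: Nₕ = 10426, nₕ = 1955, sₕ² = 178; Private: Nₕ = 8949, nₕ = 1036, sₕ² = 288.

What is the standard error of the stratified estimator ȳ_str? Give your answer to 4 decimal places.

Var(ȳ_str) = Σₕ Wₕ²(1 − fₕ)sₕ²/nₕ with Wₕ = Nₕ/N, N = 19375.
Nonprofit: Wₕ = 0.53811613; term = 0.53811613²·(1 − 0.18751199)·178/1955 = 0.021421122.
Private: Wₕ = 0.46188387; term = 0.46188387²·(1 − 0.11576712)·288/1036 = 0.052440278.
Sum = 0.0738614.
SE = √(0.0738614) = 0.2718.

0.2718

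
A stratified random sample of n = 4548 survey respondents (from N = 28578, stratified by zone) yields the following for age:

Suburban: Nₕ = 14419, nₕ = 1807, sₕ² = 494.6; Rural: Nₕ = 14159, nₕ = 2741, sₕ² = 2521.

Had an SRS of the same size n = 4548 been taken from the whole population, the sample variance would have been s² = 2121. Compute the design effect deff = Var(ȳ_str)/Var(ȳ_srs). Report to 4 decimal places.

Var(ȳ_str) = Σ Wₕ²(1−fₕ)sₕ²/nₕ with Wₕ = Nₕ/28578:
  Suburban: (14419/28578)²·(1−1807/14419)·494.6/1807 = 0.060946869
  Rural: (14159/28578)²·(1−2741/14159)·2521/2741 = 0.18206345
  → Var(ȳ_str) = 0.24301032.
Var(ȳ_srs) = (1 − 4548/28578)·2121/4548 = 0.39214091.
deff = 0.24301032 / 0.39214091 = 0.6197.

0.6197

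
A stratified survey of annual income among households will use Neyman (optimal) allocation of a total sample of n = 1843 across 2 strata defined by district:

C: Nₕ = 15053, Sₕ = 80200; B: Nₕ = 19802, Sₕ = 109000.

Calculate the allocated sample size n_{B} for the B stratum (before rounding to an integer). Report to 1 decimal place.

1181.9

Neyman allocation: nₕ = n·NₕSₕ / Σⱼ NⱼSⱼ.
Σ NⱼSⱼ = 15053·80200 + 19802·109000 = 3.3656686 × 10^9.
n_{B} = 1843·19802·109000 / (3.3656686 × 10^9) = 1181.9.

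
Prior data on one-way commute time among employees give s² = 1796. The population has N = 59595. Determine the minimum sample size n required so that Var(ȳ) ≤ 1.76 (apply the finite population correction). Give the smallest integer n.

Without fpc, n₀ = s²/D = 1796/1.76 = 1020.4545.
With fpc, (1 − n/N)·s²/n ≤ D requires n ≥ n₀/(1 + n₀/N) = 1020.4545/(1 + 1020.4545/59595) = 1003.2753.
Rounding up, n = 1004.

1004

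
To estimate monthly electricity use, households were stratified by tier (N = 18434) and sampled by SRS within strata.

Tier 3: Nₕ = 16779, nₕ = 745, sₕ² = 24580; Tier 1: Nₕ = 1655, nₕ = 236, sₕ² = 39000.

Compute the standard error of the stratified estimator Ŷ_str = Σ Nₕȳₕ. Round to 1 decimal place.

96251.9

Var(Ŷ_str) = Σₕ Nₕ²(1 − fₕ)sₕ²/nₕ.
Tier 3: 16779²·(1 − 745/16779)·24580/745 = 8.8763324 × 10^9.
Tier 1: 1655²·(1 − 236/1655)·39000/236 = 3.8809049 × 10^8.
Sum = 9.2644229 × 10^9.
SE = √(9.2644229 × 10^9) = 96251.9.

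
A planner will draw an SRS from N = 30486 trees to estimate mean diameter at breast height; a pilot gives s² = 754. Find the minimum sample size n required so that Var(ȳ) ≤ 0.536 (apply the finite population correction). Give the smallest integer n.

Without fpc, n₀ = s²/D = 754/0.536 = 1406.7164.
With fpc, (1 − n/N)·s²/n ≤ D requires n ≥ n₀/(1 + n₀/N) = 1406.7164/(1 + 1406.7164/30486) = 1344.6693.
Rounding up, n = 1345.

1345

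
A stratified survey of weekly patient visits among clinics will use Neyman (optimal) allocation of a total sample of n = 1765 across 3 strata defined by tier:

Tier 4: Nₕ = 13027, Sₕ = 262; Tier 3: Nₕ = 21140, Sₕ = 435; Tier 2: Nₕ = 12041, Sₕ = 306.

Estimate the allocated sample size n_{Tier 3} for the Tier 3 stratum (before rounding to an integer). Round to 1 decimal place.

996.1

Neyman allocation: nₕ = n·NₕSₕ / Σⱼ NⱼSⱼ.
Σ NⱼSⱼ = 13027·262 + 21140·435 + 12041·306 = 1.629352 × 10^7.
n_{Tier 3} = 1765·21140·435 / (1.629352 × 10^7) = 996.1.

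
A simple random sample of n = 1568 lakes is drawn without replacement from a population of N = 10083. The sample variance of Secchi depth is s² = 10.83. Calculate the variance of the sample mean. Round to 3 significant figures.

0.00583

Under SRS without replacement, Var(ȳ) = (1 − f)·s²/n with f = n/N = 1568/10083 = 0.15550927.
Var(ȳ) = (1 − 0.15550927)·10.83/1568 = 0.84449073·0.0069068878 = 0.0058328027.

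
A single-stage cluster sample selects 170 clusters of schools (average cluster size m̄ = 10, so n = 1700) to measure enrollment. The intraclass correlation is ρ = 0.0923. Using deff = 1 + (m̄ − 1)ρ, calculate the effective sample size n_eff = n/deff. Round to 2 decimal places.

928.61

deff = 1 + (10 − 1)·0.0923 = 1 + 0.8307 = 1.8307.
n_eff = 1700 / 1.8307 = 928.61.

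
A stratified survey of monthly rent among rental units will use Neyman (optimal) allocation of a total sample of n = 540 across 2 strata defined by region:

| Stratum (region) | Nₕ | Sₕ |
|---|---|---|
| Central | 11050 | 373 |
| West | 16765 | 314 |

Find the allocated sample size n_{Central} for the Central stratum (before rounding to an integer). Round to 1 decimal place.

237.1

Neyman allocation: nₕ = n·NₕSₕ / Σⱼ NⱼSⱼ.
Σ NⱼSⱼ = 11050·373 + 16765·314 = 9.38586 × 10^6.
n_{Central} = 540·11050·373 / (9.38586 × 10^6) = 237.1.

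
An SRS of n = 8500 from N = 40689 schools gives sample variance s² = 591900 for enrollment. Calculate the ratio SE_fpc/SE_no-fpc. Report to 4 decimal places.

0.8894

f = n/N = 8500/40689 = 0.20890167.
SE_no-fpc = √(s²/n) = 8.3447765; SE_fpc = √((1−f)s²/n) = 7.4221537.
Ratio = √(1−f) = 0.88943709.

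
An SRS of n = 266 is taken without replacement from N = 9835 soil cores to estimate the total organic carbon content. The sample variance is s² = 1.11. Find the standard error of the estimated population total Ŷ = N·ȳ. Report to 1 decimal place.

626.7

Var(Ŷ) = N²·Var(ȳ) = N²·(1 − n/N)·s²/n.
f = 266/9835 = 0.02704626; Var(ȳ) = 0.97295374·1.11/266 = 0.0040600701.
Var(Ŷ) = 9835² · 0.0040600701 = 392719.31.
SE(Ŷ) = √(392719.31) = 626.7.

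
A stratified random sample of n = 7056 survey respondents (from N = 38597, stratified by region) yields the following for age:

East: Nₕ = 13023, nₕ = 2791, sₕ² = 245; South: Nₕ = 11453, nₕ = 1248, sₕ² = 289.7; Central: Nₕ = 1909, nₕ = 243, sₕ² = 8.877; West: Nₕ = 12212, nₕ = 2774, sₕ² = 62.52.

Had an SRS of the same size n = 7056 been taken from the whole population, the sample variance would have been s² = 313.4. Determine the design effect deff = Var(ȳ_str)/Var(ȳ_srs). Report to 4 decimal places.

Var(ȳ_str) = Σ Wₕ²(1−fₕ)sₕ²/nₕ with Wₕ = Nₕ/38597:
  East: (13023/38597)²·(1−2791/13023)·245/2791 = 0.007851827
  South: (11453/38597)²·(1−1248/11453)·289.7/1248 = 0.01821206
  Central: (1909/38597)²·(1−243/1909)·8.877/243 = 7.7989075 × 10^-5
  West: (12212/38597)²·(1−2774/12212)·62.52/2774 = 0.0017437017
  → Var(ȳ_str) = 0.027885578.
Var(ȳ_srs) = (1 − 7056/38597)·313.4/7056 = 0.036296298.
deff = 0.027885578 / 0.036296298 = 0.7683.

0.7683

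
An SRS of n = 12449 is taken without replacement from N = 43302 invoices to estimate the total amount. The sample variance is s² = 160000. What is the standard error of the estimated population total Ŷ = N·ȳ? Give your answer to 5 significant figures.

Var(Ŷ) = N²·Var(ȳ) = N²·(1 − n/N)·s²/n.
f = 12449/43302 = 0.28749249; Var(ȳ) = 0.71250751·160000/12449 = 9.1574585.
Var(Ŷ) = 43302² · 9.1574585 = 1.7170813 × 10^10.
SE(Ŷ) = √(1.7170813 × 10^10) = 131040.

131040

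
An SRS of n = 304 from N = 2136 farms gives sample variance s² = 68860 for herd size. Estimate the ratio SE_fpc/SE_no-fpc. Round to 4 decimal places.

0.9261

f = n/N = 304/2136 = 0.14232210.
SE_no-fpc = √(s²/n) = 15.050354; SE_fpc = √((1−f)s²/n) = 13.938269.
Ratio = √(1−f) = 0.92610901.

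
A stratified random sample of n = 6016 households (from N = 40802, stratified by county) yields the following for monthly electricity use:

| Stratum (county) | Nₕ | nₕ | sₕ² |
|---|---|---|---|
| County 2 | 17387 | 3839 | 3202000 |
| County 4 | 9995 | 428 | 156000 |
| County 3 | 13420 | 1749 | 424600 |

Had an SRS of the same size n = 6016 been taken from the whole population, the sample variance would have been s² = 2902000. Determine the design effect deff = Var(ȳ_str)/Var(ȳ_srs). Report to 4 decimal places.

0.3934

Var(ȳ_str) = Σ Wₕ²(1−fₕ)sₕ²/nₕ with Wₕ = Nₕ/40802:
  County 2: (17387/40802)²·(1−3839/17387)·3202000/3839 = 118.0158
  County 4: (9995/40802)²·(1−428/9995)·156000/428 = 20.93517
  County 3: (13420/40802)²·(1−1749/13420)·424600/1749 = 22.839567
  → Var(ȳ_str) = 161.79054.
Var(ȳ_srs) = (1 − 6016/40802)·2902000/6016 = 411.25635.
deff = 161.79054 / 411.25635 = 0.3934.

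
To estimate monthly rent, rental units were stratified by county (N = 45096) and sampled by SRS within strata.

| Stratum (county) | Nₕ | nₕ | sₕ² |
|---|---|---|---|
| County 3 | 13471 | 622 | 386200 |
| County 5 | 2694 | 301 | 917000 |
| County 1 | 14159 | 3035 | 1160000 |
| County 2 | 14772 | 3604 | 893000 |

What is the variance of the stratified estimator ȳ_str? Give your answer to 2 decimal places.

112.21

Var(ȳ_str) = Σₕ Wₕ²(1 − fₕ)sₕ²/nₕ with Wₕ = Nₕ/N, N = 45096.
County 3: Wₕ = 0.29871829; term = 0.29871829²·(1 − 0.04617326)·386200/622 = 52.846351.
County 5: Wₕ = 0.05973922; term = 0.05973922²·(1 − 0.11172977)·917000/301 = 9.6575527.
County 1: Wₕ = 0.31397463; term = 0.31397463²·(1 − 0.21435130)·1160000/3035 = 29.601711.
County 2: Wₕ = 0.32756786; term = 0.32756786²·(1 − 0.24397509)·893000/3604 = 20.100429.
Sum = 112.20604.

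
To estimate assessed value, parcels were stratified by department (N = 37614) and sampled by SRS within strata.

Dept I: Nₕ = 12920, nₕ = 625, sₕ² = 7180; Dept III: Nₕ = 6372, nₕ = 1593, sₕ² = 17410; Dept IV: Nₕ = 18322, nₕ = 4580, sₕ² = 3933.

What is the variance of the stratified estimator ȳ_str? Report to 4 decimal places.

Var(ȳ_str) = Σₕ Wₕ²(1 − fₕ)sₕ²/nₕ with Wₕ = Nₕ/N, N = 37614.
Dept I: Wₕ = 0.34348913; term = 0.34348913²·(1 − 0.04837461)·7180/625 = 1.2898418.
Dept III: Wₕ = 0.16940501; term = 0.16940501²·(1 − 0.25000000)·17410/1593 = 0.23523219.
Dept IV: Wₕ = 0.48710586; term = 0.48710586²·(1 − 0.24997271)·3933/4580 = 0.15282072.
Sum = 1.6778947.

1.6779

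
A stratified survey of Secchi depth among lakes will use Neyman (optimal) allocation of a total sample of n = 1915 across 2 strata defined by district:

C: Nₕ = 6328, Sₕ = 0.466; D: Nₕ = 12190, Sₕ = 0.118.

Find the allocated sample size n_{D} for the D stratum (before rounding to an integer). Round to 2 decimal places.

Neyman allocation: nₕ = n·NₕSₕ / Σⱼ NⱼSⱼ.
Σ NⱼSⱼ = 6328·0.466 + 12190·0.118 = 4387.268.
n_{D} = 1915·12190·0.118 / 4387.268 = 627.86.

627.86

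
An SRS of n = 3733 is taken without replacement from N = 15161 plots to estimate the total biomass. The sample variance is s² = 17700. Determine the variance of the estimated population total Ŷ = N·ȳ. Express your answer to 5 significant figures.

Var(Ŷ) = N²·Var(ȳ) = N²·(1 − n/N)·s²/n.
f = 3733/15161 = 0.24622386; Var(ȳ) = 0.75377614·17700/3733 = 3.5740256.
Var(Ŷ) = 15161² · 3.5740256 = 8.2151095 × 10^8.

8.2151 × 10^8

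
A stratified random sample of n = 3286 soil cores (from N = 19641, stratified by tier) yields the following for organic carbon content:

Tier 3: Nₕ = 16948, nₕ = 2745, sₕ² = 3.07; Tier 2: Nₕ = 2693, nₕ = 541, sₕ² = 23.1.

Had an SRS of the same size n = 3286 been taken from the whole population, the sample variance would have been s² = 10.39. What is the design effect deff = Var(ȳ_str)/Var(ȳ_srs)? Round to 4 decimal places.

Var(ȳ_str) = Σ Wₕ²(1−fₕ)sₕ²/nₕ with Wₕ = Nₕ/19641:
  Tier 3: (16948/19641)²·(1−2745/16948)·3.07/2745 = 6.9785851 × 10^-4
  Tier 2: (2693/19641)²·(1−541/2693)·23.1/541 = 6.4145492 × 10^-4
  → Var(ȳ_str) = 0.0013393134.
Var(ȳ_srs) = (1 − 3286/19641)·10.39/3286 = 0.0026329035.
deff = 0.0013393134 / 0.0026329035 = 0.5087.

0.5087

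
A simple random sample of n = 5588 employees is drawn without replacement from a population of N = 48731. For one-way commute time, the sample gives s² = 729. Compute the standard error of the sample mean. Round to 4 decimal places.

0.3399

Under SRS without replacement, Var(ȳ) = (1 − f)·s²/n with f = n/N = 5588/48731 = 0.11467033.
Var(ȳ) = (1 − 0.11467033)·729/5588 = 0.88532967·0.13045812 = 0.11549845.
SE(ȳ) = √(0.11549845) = 0.3399.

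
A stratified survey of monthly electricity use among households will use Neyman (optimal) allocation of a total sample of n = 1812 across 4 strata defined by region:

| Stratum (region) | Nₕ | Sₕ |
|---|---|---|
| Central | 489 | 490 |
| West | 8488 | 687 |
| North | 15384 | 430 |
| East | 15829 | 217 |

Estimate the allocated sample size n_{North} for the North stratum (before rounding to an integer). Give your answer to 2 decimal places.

Neyman allocation: nₕ = n·NₕSₕ / Σⱼ NⱼSⱼ.
Σ NⱼSⱼ = 489·490 + 8488·687 + 15384·430 + 15829·217 = 1.6120879 × 10^7.
n_{North} = 1812·15384·430 / (1.6120879 × 10^7) = 743.54.

743.54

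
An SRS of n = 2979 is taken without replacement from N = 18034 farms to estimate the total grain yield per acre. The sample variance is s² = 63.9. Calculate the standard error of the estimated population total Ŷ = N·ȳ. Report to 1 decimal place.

Var(Ŷ) = N²·Var(ȳ) = N²·(1 − n/N)·s²/n.
f = 2979/18034 = 0.16518798; Var(ȳ) = 0.83481202·63.9/2979 = 0.017906844.
Var(Ŷ) = 18034² · 0.017906844 = 5.8237561 × 10^6.
SE(Ŷ) = √(5.8237561 × 10^6) = 2413.2.

2413.2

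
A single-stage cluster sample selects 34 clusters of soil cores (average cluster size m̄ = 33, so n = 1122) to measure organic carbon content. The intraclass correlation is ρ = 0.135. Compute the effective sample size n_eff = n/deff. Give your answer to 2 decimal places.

210.90

deff = 1 + (33 − 1)·0.135 = 1 + 4.32 = 5.32.
n_eff = 1122 / 5.32 = 210.90.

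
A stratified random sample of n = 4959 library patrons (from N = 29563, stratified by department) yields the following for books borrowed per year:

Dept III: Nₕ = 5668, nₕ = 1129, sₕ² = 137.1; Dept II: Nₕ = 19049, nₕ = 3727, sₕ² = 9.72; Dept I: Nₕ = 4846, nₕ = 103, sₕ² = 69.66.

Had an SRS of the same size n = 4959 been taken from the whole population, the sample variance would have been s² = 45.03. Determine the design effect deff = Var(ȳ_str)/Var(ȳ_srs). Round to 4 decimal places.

Var(ȳ_str) = Σ Wₕ²(1−fₕ)sₕ²/nₕ with Wₕ = Nₕ/29563:
  Dept III: (5668/29563)²·(1−1129/5668)·137.1/1129 = 0.0035746747
  Dept II: (19049/29563)²·(1−3727/19049)·9.72/3727 = 8.7095859 × 10^-4
  Dept I: (4846/29563)²·(1−103/4846)·69.66/103 = 0.017786307
  → Var(ȳ_str) = 0.02223194.
Var(ȳ_srs) = (1 − 4959/29563)·45.03/4959 = 0.007557272.
deff = 0.02223194 / 0.007557272 = 2.9418.

2.9418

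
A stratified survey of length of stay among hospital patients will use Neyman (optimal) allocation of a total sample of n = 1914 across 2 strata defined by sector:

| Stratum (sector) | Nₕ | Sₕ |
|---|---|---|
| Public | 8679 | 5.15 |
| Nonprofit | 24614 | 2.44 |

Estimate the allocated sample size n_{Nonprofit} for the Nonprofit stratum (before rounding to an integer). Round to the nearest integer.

1097

Neyman allocation: nₕ = n·NₕSₕ / Σⱼ NⱼSⱼ.
Σ NⱼSⱼ = 8679·5.15 + 24614·2.44 = 104755.01.
n_{Nonprofit} = 1914·24614·2.44 / 104755.01 = 1097.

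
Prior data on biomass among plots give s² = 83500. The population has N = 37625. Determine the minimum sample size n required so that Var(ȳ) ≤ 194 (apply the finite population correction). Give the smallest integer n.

426

Without fpc, n₀ = s²/D = 83500/194 = 430.4124.
With fpc, (1 − n/N)·s²/n ≤ D requires n ≥ n₀/(1 + n₀/N) = 430.4124/(1 + 430.4124/37625) = 425.5444.
Rounding up, n = 426.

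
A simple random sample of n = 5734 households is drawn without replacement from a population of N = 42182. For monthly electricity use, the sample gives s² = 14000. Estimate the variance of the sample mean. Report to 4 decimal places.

Under SRS without replacement, Var(ȳ) = (1 − f)·s²/n with f = n/N = 5734/42182 = 0.13593476.
Var(ȳ) = (1 − 0.13593476)·14000/5734 = 0.86406524·2.4415766 = 2.1096814.

2.1097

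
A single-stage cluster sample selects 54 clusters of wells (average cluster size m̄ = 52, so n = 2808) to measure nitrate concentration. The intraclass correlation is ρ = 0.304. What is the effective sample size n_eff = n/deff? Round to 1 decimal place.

170.1

deff = 1 + (52 − 1)·0.304 = 1 + 15.504 = 16.504.
n_eff = 2808 / 16.504 = 170.1.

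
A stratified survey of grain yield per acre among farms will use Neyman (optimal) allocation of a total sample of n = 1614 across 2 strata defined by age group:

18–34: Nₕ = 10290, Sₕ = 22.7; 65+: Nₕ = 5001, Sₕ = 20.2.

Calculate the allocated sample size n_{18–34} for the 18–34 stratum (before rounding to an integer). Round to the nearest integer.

1127

Neyman allocation: nₕ = n·NₕSₕ / Σⱼ NⱼSⱼ.
Σ NⱼSⱼ = 10290·22.7 + 5001·20.2 = 334603.2.
n_{18–34} = 1614·10290·22.7 / 334603.2 = 1127.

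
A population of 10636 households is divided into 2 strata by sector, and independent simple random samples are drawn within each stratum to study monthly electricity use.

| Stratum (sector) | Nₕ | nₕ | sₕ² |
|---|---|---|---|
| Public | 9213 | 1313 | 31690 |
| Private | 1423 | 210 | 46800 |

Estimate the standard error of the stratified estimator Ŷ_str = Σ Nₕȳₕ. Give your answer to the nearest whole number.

46274

Var(Ŷ_str) = Σₕ Nₕ²(1 − fₕ)sₕ²/nₕ.
Public: 9213²·(1 − 1313/9213)·31690/1313 = 1.7566518 × 10^9.
Private: 1423²·(1 − 210/1423)·46800/210 = 3.8467349 × 10^8.
Sum = 2.1413253 × 10^9.
SE = √(2.1413253 × 10^9) = 46274.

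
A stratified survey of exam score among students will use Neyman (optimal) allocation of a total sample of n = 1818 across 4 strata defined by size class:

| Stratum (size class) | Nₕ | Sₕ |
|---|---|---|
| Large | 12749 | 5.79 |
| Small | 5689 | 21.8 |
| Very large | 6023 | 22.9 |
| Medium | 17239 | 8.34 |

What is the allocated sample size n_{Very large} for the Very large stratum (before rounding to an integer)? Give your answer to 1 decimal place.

Neyman allocation: nₕ = n·NₕSₕ / Σⱼ NⱼSⱼ.
Σ NⱼSⱼ = 12749·5.79 + 5689·21.8 + 6023·22.9 + 17239·8.34 = 479536.87.
n_{Very large} = 1818·6023·22.9 / 479536.87 = 522.9.

522.9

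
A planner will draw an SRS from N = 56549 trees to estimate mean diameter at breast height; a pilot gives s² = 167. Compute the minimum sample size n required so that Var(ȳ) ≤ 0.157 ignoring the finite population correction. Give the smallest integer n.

1064

Without fpc, n₀ = s²/D = 167/0.157 = 1063.6943.
Rounding up, n = 1064.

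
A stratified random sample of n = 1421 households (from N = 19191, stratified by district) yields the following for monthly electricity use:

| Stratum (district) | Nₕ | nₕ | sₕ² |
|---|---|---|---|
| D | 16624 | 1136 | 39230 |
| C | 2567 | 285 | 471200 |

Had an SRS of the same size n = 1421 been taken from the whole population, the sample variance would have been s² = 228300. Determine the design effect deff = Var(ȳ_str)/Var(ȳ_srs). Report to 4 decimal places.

0.3391

Var(ȳ_str) = Σ Wₕ²(1−fₕ)sₕ²/nₕ with Wₕ = Nₕ/19191:
  D: (16624/19191)²·(1−1136/16624)·39230/1136 = 24.142133
  C: (2567/19191)²·(1−285/2567)·471200/285 = 26.297031
  → Var(ȳ_str) = 50.439164.
Var(ȳ_srs) = (1 − 1421/19191)·228300/1421 = 148.7653.
deff = 50.439164 / 148.7653 = 0.3391.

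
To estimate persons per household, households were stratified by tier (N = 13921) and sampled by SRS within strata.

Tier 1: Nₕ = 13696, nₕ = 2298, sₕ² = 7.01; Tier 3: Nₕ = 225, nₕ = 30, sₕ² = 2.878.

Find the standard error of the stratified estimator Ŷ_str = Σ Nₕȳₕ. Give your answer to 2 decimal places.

693.12

Var(Ŷ_str) = Σₕ Nₕ²(1 − fₕ)sₕ²/nₕ.
Tier 1: 13696²·(1 − 2298/13696)·7.01/2298 = 476201.1.
Tier 3: 225²·(1 − 30/225)·2.878/30 = 4209.075.
Sum = 480410.18.
SE = √(480410.18) = 693.12.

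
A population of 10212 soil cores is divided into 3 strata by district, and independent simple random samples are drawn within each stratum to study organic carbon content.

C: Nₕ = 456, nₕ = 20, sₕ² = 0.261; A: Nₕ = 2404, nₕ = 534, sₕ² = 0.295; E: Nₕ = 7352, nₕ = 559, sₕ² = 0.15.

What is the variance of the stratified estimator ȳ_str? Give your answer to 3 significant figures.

Var(ȳ_str) = Σₕ Wₕ²(1 − fₕ)sₕ²/nₕ with Wₕ = Nₕ/N, N = 10212.
C: Wₕ = 0.04465335; term = 0.04465335²·(1 − 0.04385965)·0.261/20 = 2.4879419 × 10^-5.
A: Wₕ = 0.23540932; term = 0.23540932²·(1 − 0.22212978)·0.295/534 = 2.3814157 × 10^-5.
E: Wₕ = 0.71993733; term = 0.71993733²·(1 − 0.07603373)·0.15/559 = 1.2850646 × 10^-4.
Sum = 1.7720004 × 10^-4.

1.77 × 10^-4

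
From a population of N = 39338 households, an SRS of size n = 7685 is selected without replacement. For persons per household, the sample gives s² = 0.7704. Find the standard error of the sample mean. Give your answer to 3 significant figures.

0.00898

Under SRS without replacement, Var(ȳ) = (1 − f)·s²/n with f = n/N = 7685/39338 = 0.19535818.
Var(ȳ) = (1 − 0.19535818)·0.7704/7685 = 0.80464182·1.0024723 × 10^-4 = 8.0663118 × 10^-5.
SE(ȳ) = √(8.0663118 × 10^-5) = 0.00898.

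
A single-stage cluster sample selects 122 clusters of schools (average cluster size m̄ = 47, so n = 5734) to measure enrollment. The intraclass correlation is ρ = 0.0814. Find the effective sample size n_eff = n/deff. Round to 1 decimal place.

1208.6

deff = 1 + (47 − 1)·0.0814 = 1 + 3.7444 = 4.7444.
n_eff = 5734 / 4.7444 = 1208.6.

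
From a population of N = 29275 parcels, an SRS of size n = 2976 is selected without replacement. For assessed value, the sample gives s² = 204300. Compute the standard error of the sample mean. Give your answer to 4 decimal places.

7.8531

Under SRS without replacement, Var(ȳ) = (1 − f)·s²/n with f = n/N = 2976/29275 = 0.10165670.
Var(ȳ) = (1 − 0.10165670)·204300/2976 = 0.89834330·68.649194 = 61.670543.
SE(ȳ) = √(61.670543) = 7.8531.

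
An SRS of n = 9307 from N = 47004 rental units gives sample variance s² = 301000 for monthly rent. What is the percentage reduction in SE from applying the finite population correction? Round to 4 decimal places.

f = n/N = 9307/47004 = 0.19800443.
SE_no-fpc = √(s²/n) = 5.6869367; SE_fpc = √((1−f)s²/n) = 5.0928909.
Ratio = √(1−f) = 0.89554206. Reduction = 100·(1 − 0.89554206) = 10.4458%.

10.4458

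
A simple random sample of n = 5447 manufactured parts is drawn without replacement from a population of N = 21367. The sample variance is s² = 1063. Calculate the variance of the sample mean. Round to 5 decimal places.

0.14540

Under SRS without replacement, Var(ȳ) = (1 − f)·s²/n with f = n/N = 5447/21367 = 0.25492582.
Var(ȳ) = (1 − 0.25492582)·1063/5447 = 0.74507418·0.1951533 = 0.14540368.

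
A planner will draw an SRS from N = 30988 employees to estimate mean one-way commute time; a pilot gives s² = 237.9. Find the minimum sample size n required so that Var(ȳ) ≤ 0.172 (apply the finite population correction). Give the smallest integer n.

Without fpc, n₀ = s²/D = 237.9/0.172 = 1383.1395.
With fpc, (1 − n/N)·s²/n ≤ D requires n ≥ n₀/(1 + n₀/N) = 1383.1395/(1 + 1383.1395/30988) = 1324.0413.
Rounding up, n = 1325.

1325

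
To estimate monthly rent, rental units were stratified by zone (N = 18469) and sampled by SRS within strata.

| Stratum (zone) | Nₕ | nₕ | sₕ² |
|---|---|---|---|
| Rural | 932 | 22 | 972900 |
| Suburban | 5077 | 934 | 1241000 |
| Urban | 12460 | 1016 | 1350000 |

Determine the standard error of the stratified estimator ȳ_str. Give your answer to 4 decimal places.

Var(ȳ_str) = Σₕ Wₕ²(1 − fₕ)sₕ²/nₕ with Wₕ = Nₕ/N, N = 18469.
Rural: Wₕ = 0.05046294; term = 0.05046294²·(1 − 0.02360515)·972900/22 = 109.95527.
Suburban: Wₕ = 0.27489306; term = 0.27489306²·(1 − 0.18396691)·1241000/934 = 81.933261.
Urban: Wₕ = 0.67464400; term = 0.67464400²·(1 − 0.08154093)·1350000/1016 = 555.4554.
Sum = 747.34393.
SE = √(747.34393) = 27.3376.

27.3376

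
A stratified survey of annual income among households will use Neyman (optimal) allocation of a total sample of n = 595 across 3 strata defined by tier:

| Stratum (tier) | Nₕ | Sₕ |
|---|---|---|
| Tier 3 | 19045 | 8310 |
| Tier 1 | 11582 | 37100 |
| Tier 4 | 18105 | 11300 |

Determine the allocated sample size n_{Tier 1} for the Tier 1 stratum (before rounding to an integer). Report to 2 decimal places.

Neyman allocation: nₕ = n·NₕSₕ / Σⱼ NⱼSⱼ.
Σ NⱼSⱼ = 19045·8310 + 11582·37100 + 18105·11300 = 7.9254265 × 10^8.
n_{Tier 1} = 595·11582·37100 / (7.9254265 × 10^8) = 322.59.

322.59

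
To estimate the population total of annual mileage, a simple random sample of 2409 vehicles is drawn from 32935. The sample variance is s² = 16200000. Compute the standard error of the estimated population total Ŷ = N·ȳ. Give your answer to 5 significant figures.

2.6002 × 10^6

Var(Ŷ) = N²·Var(ȳ) = N²·(1 − n/N)·s²/n.
f = 2409/32935 = 0.07314407; Var(ȳ) = 0.92685593·16200000/2409 = 6232.9041.
Var(Ŷ) = 32935² · 6232.9041 = 6.7609197 × 10^12.
SE(Ŷ) = √(6.7609197 × 10^12) = 2.6002 × 10^6.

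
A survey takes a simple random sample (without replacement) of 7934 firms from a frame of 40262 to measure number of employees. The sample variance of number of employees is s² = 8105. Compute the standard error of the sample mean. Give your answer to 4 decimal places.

Under SRS without replacement, Var(ȳ) = (1 − f)·s²/n with f = n/N = 7934/40262 = 0.19705926.
Var(ȳ) = (1 − 0.19705926)·8105/7934 = 0.80294074·1.0215528 = 0.82024637.
SE(ȳ) = √(0.82024637) = 0.9057.

0.9057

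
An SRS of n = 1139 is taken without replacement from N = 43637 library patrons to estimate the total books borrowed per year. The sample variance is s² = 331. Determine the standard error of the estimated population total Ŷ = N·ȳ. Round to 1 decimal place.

Var(Ŷ) = N²·Var(ȳ) = N²·(1 − n/N)·s²/n.
f = 1139/43637 = 0.02610170; Var(ȳ) = 0.97389830·331/1139 = 0.28302049.
Var(Ŷ) = 43637² · 0.28302049 = 5.3892416 × 10^8.
SE(Ŷ) = √(5.3892416 × 10^8) = 23214.7.

23214.7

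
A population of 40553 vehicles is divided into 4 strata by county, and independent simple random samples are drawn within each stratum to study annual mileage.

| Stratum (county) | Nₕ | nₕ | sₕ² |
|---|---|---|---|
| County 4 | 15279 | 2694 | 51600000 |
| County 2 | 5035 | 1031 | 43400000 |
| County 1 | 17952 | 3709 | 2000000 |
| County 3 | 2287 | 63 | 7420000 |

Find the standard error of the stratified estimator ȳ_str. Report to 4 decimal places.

Var(ȳ_str) = Σₕ Wₕ²(1 − fₕ)sₕ²/nₕ with Wₕ = Nₕ/N, N = 40553.
County 4: Wₕ = 0.37676621; term = 0.37676621²·(1 − 0.17632044)·51600000/2694 = 2239.5166.
County 2: Wₕ = 0.12415851; term = 0.12415851²·(1 − 0.20476663)·43400000/1031 = 516.03438.
County 1: Wₕ = 0.44267995; term = 0.44267995²·(1 − 0.20660651)·2000000/3709 = 83.838114.
County 3: Wₕ = 0.05639533; term = 0.05639533²·(1 − 0.02754700)·7420000/63 = 364.26574.
Sum = 3203.6548.
SE = √(3203.6548) = 56.6008.

56.6008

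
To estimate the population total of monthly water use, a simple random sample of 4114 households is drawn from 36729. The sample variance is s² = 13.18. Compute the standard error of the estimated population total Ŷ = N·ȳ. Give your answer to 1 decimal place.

1959.0

Var(Ŷ) = N²·Var(ȳ) = N²·(1 − n/N)·s²/n.
f = 4114/36729 = 0.11200958; Var(ȳ) = 0.88799042·13.18/4114 = 0.0028448502.
Var(Ŷ) = 36729² · 0.0028448502 = 3.8377582 × 10^6.
SE(Ŷ) = √(3.8377582 × 10^6) = 1959.0.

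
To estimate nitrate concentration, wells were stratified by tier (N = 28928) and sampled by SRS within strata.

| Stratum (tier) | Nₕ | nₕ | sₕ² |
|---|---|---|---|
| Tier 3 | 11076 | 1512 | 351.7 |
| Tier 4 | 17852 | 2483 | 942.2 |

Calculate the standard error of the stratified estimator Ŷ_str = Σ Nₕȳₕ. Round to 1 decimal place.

11346.9

Var(Ŷ_str) = Σₕ Nₕ²(1 − fₕ)sₕ²/nₕ.
Tier 3: 11076²·(1 − 1512/11076)·351.7/1512 = 2.4640135 × 10^7.
Tier 4: 17852²·(1 − 2483/17852)·942.2/2483 = 1.0411154 × 10^8.
Sum = 1.2875168 × 10^8.
SE = √(1.2875168 × 10^8) = 11346.9.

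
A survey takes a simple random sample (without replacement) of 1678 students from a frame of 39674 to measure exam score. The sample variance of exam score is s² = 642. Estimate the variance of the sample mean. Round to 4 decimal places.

Under SRS without replacement, Var(ȳ) = (1 − f)·s²/n with f = n/N = 1678/39674 = 0.04229470.
Var(ȳ) = (1 − 0.04229470)·642/1678 = 0.95770530·0.38259833 = 0.36641645.

0.3664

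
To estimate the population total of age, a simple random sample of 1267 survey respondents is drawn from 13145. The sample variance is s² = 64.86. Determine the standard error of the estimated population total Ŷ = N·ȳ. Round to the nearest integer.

2827

Var(Ŷ) = N²·Var(ȳ) = N²·(1 − n/N)·s²/n.
f = 1267/13145 = 0.09638646; Var(ȳ) = 0.90361354·64.86/1267 = 0.046257596.
Var(Ŷ) = 13145² · 0.046257596 = 7.9928974 × 10^6.
SE(Ŷ) = √(7.9928974 × 10^6) = 2827.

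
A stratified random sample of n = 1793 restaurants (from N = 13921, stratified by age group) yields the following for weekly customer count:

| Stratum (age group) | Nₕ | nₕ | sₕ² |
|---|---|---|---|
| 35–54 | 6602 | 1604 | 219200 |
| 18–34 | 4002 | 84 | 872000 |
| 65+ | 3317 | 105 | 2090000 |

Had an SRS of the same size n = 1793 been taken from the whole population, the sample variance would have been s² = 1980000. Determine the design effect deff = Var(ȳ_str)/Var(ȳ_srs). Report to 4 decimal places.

Var(ȳ_str) = Σ Wₕ²(1−fₕ)sₕ²/nₕ with Wₕ = Nₕ/13921:
  35–54: (6602/13921)²·(1−1604/6602)·219200/1604 = 23.268431
  18–34: (4002/13921)²·(1−84/4002)·872000/84 = 839.91986
  65+: (3317/13921)²·(1−105/3317)·2090000/105 = 1094.3018
  → Var(ȳ_str) = 1957.4901.
Var(ȳ_srs) = (1 − 1793/13921)·1980000/1793 = 962.06332.
deff = 1957.4901 / 962.06332 = 2.0347.

2.0347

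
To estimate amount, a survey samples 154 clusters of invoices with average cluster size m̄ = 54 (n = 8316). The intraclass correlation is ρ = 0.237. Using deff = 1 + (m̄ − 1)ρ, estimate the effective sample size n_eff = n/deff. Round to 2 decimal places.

deff = 1 + (54 − 1)·0.237 = 1 + 12.561 = 13.561.
n_eff = 8316 / 13.561 = 613.23.

613.23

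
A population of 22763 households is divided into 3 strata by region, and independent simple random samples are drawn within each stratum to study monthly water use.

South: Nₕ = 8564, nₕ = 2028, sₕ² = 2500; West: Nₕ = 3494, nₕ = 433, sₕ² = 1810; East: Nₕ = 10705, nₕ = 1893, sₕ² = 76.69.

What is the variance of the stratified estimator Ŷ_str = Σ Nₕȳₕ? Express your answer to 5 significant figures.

1.1753 × 10^8

Var(Ŷ_str) = Σₕ Nₕ²(1 − fₕ)sₕ²/nₕ.
South: 8564²·(1 − 2028/8564)·2500/2028 = 6.9001854 × 10^7.
West: 3494²·(1 − 433/3494)·1810/433 = 4.4707142 × 10^7.
East: 10705²·(1 − 1893/10705)·76.69/1893 = 3.8216357 × 10^6.
Sum = 1.1753063 × 10^8.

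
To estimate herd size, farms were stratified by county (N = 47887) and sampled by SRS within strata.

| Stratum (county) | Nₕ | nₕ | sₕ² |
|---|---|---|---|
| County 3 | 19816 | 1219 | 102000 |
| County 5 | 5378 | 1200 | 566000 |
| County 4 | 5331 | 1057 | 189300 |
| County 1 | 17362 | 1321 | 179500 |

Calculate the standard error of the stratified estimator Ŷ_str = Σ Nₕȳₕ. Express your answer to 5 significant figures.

Var(Ŷ_str) = Σₕ Nₕ²(1 − fₕ)sₕ²/nₕ.
County 3: 19816²·(1 − 1219/19816)·102000/1219 = 3.0835809 × 10^10.
County 5: 5378²·(1 − 1200/5378)·566000/1200 = 1.0598012 × 10^10.
County 4: 5331²·(1 − 1057/5331)·189300/1057 = 4.0805512 × 10^9.
County 1: 17362²·(1 − 1321/17362)·179500/1321 = 3.7843633 × 10^10.
Sum = 8.3358005 × 10^10.
SE = √(8.3358005 × 10^10) = 288720.

288720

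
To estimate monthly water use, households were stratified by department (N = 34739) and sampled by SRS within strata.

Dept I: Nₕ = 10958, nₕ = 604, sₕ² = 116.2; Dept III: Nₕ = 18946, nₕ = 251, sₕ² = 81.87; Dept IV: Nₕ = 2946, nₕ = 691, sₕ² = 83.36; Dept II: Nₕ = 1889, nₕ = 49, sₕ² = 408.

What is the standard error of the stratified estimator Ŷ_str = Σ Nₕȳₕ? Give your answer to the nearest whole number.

12927

Var(Ŷ_str) = Σₕ Nₕ²(1 − fₕ)sₕ²/nₕ.
Dept I: 10958²·(1 − 604/10958)·116.2/604 = 2.1827734 × 10^7.
Dept III: 18946²·(1 − 251/18946)·81.87/251 = 1.1552981 × 10^8.
Dept IV: 2946²·(1 − 691/2946)·83.36/691 = 801417.73.
Dept II: 1889²·(1 − 49/1889)·408/49 = 2.8941022 × 10^7.
Sum = 1.6709998 × 10^8.
SE = √(1.6709998 × 10^8) = 12927.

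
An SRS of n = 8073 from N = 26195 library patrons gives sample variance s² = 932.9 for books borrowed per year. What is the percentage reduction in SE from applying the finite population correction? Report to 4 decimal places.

16.8248

f = n/N = 8073/26195 = 0.30818859.
SE_no-fpc = √(s²/n) = 0.33993828; SE_fpc = √((1−f)s²/n) = 0.28274435.
Ratio = √(1−f) = 0.83175201. Reduction = 100·(1 − 0.83175201) = 16.8248%.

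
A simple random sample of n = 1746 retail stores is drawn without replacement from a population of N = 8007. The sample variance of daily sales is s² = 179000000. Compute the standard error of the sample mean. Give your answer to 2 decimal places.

Under SRS without replacement, Var(ȳ) = (1 − f)·s²/n with f = n/N = 1746/8007 = 0.21805920.
Var(ȳ) = (1 − 0.21805920)·179000000/1746 = 0.78194080·102520.05 = 80164.607.
SE(ȳ) = √(80164.607) = 283.13.

283.13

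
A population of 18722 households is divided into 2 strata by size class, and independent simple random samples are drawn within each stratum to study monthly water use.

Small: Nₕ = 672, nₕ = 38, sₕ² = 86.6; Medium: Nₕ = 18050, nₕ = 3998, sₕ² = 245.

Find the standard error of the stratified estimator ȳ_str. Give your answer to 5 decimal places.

0.21706

Var(ȳ_str) = Σₕ Wₕ²(1 − fₕ)sₕ²/nₕ with Wₕ = Nₕ/N, N = 18722.
Small: Wₕ = 0.03589360; term = 0.03589360²·(1 − 0.05654762)·86.6/38 = 0.0027700547.
Medium: Wₕ = 0.96410640; term = 0.96410640²·(1 − 0.22149584)·245/3998 = 0.044343928.
Sum = 0.047113983.
SE = √(0.047113983) = 0.21706.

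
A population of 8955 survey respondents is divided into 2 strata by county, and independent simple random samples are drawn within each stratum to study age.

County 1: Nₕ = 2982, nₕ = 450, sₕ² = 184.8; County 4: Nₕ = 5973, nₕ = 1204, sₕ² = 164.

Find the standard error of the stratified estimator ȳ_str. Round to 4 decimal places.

Var(ȳ_str) = Σₕ Wₕ²(1 − fₕ)sₕ²/nₕ with Wₕ = Nₕ/N, N = 8955.
County 1: Wₕ = 0.33299832; term = 0.33299832²·(1 − 0.15090543)·184.8/450 = 0.038666033.
County 4: Wₕ = 0.66700168; term = 0.66700168²·(1 − 0.20157375)·164/1204 = 0.048384473.
Sum = 0.087050506.
SE = √(0.087050506) = 0.2950.

0.2950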